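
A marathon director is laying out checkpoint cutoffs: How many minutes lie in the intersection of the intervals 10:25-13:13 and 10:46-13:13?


Interval A: [625, 793] minutes from midnight
Interval B: [646, 793] minutes from midnight
Overlap start = max(625, 646) = 646
Overlap end = min(793, 793) = 793
Overlap = 793 - 646 = 147 minutes

147


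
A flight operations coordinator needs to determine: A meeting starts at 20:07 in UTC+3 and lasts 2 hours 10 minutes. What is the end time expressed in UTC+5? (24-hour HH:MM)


Start: 20:07 in UTC+3
Step 1 - add duration:
  minutes: 7 + 10 = 17
  hours: 20 + 2 + 0 = 22
  end in UTC+3: 22:17
Step 2 - convert UTC+3 -> UTC+5:
  offset difference: 5 - (3) = 2 hours
  22 + (2) = 24 -> mod 24 = 0
Result: 00:17 in UTC+5

00:17


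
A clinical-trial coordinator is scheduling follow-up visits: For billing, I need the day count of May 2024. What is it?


Month: May
Year: 2024
May is a 31-day month
Total: 31 days

31


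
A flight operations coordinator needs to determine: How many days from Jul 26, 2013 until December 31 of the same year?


Start: July 26, 2013
End: December 31, 2013
Days left in July: 5
August: 31
September: 30
October: 31
November: 30
... plus remaining months
Sum of remaining months: 153
Total: 5 + 153 = 158

158


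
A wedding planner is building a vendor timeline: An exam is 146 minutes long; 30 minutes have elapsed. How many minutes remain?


Total budget: 146 minutes
Time used: 30 minutes
Remaining: 146 - 30 = 116 minutes
Percent used: 20.5%
Percent remaining: 79.5%

116


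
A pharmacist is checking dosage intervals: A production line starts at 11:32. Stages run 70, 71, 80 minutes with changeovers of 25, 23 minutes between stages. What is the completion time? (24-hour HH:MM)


Start: 11:32 = 692 min from midnight
  after task 1 (70 min): 12:42
  after break (25 min): 13:07
  after task 2 (71 min): 14:18
  after break (23 min): 14:41
  after task 3 (80 min): 16:01
Total elapsed: 269 minutes
End time: 16:01

16:01


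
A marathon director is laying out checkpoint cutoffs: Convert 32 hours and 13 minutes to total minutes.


Hours: 32
Extra minutes: 13
Minutes per hour: 60
Hours to minutes: 32 x 60 = 1920
Total: 1920 + 13 = 1933

1933


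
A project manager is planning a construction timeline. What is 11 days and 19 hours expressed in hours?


Days: 11
Extra hours: 19
Hours per day: 24
Days to hours: 11 x 24 = 264
Total: 264 + 19 = 283

283


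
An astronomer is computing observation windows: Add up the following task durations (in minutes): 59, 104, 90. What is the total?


Durations: 59, 104, 90
Running sum: 59
+ 104 = 163
+ 90 = 253
Total duration: 253 minutes
That is 4 hours and 13 minutes

253


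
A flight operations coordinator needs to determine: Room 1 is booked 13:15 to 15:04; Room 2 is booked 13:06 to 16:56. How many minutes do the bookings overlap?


Interval A: [795, 904] minutes from midnight
Interval B: [786, 1016] minutes from midnight
Overlap start = max(795, 786) = 795
Overlap end = min(904, 1016) = 904
Overlap = 904 - 795 = 109 minutes

109


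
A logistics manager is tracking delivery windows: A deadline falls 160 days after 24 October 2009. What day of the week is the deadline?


Start: 2009-10-24 (Saturday)
Step 1 - find target date: add 160 days
  2009-10-24 + 160 days = 2010-04-02
Step 2 - day of week:
  160 mod 7 = 6
  Saturday + 6 days -> Friday
Result: Friday (2010-04-02)

Friday


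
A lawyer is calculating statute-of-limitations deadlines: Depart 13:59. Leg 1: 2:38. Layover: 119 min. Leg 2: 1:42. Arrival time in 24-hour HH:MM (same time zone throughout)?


Depart: 13:59
Leg 1: +158 min -> 16:37
Layover: +119 min -> 18:36
Leg 2: +102 min -> 20:18
Total travel: 379 minutes = 6h 19m
Arrival: 20:18

20:18


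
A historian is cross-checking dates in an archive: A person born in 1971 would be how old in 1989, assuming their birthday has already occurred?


Birth year: 1971
Current year: 1989
Age = current year - birth year
Age = 1989 - 1971 = 18

18


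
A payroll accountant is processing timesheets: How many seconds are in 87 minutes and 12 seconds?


Minutes: 87
Seconds: 12
Convert minutes to seconds: 87 x 60 = 5220
Add remaining seconds: 5220 + 12 = 5232

5232


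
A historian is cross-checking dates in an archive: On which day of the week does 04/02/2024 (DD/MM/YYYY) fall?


Date: 2024-02-04
January 1, 2024 is a Monday
Day of year: 35
Offset from Jan 1: 34 days
34 mod 7 = 6
Result: Sunday

Sunday


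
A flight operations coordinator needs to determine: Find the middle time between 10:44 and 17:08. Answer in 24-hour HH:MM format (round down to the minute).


Start time: 10:44 = 644 minutes from midnight
End time: 17:08 = 1028 minutes from midnight
Sum: 644 + 1028 = 1672
Midpoint: 1672 / 2 = 836 minutes
Convert: 836 / 60 = 13 hours, 56 minutes
Result: 13:56

13:56


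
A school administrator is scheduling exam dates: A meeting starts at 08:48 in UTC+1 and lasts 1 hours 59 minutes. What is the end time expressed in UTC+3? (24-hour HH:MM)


Start: 08:48 in UTC+1
Step 1 - add duration:
  minutes: 48 + 59 = 107 (carry 1h)
  hours: 8 + 1 + 1 = 10
  end in UTC+1: 10:47
Step 2 - convert UTC+1 -> UTC+3:
  offset difference: 3 - (1) = 2 hours
  10 + (2) = 12 -> mod 24 = 12
Result: 12:47 in UTC+3

12:47


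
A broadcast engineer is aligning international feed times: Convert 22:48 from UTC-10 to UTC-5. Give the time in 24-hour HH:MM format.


Local time: 22:48 at UTC-10 (offset -10h)
Target zone: UTC-5 (offset -5h)
Difference: -5 - (-10) = 5 hours
Calculation: 22 + (5) = 27
Wraparound: (27) mod 24 = 3
Result: 03:48

03:48


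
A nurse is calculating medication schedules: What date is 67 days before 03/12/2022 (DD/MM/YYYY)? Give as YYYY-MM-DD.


Start: 2022-12-03
Subtracting 67 days
Days already passed in December: 3
After going back through December: 64 more days to subtract
November 2022: 30 days, 34 remaining
October 2022: 31 days, 3 remaining
September 2022 has 30 days, need 3
Result: 2022-09-27

2022-09-27


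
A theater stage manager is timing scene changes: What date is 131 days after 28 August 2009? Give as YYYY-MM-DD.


Start: 2009-08-28
Adding 131 days
Days remaining in August: 3
After August: 128 days still to add
September 2009: 30 days, 98 remaining
October 2009: 31 days, 67 remaining
November 2009: 30 days, 37 remaining
December 2009: 31 days, 6 remaining
Result: 2010-01-06

2010-01-06


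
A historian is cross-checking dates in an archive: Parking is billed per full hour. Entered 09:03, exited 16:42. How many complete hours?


Start: 09:03
End: 16:42
Hour difference: 16 - 9 = 7 hours
Minute difference: 42 - 3 = 39 minutes
Total minutes: 459
Complete hours: 459 / 60 = 7 (remainder 39)

7


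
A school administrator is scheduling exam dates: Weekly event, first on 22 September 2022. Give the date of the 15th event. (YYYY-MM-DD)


First occurrence: 2022-09-22 (occurrence 1)
Each occurrence is 7 days after the previous.
Occurrence 15 is 14 weeks after the first.
14 weeks = 98 days
2022-09-22 + 98 days = 2022-12-29

2022-12-29


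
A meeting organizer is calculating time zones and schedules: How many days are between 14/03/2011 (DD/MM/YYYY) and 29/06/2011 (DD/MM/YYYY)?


Start date: 2011-03-14
End date: 2011-06-29
Mar 2011: +18 days
Apr 2011: +30 days
May 2011: +31 days
Jun 2011: +28 days
Total: 107 days

107


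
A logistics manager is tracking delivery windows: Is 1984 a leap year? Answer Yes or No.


Year: 1984
Divisible by 4? 1984 / 4 = 496.0 -> Yes
Divisible by 100? 1984 / 100 = 19.84 -> No
Divisible by 4 but not 100, so it IS a leap year

Yes


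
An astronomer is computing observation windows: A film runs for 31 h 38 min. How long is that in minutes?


Hours: 31
Minutes: 38
Convert hours to minutes: 31 x 60 = 1860
Add remaining minutes: 1860 + 38 = 1898

1898


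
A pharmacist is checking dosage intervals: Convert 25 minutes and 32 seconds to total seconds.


Minutes: 25
Extra seconds: 32
Seconds per minute: 60
Minutes to seconds: 25 x 60 = 1500
Total: 1500 + 32 = 1532

1532


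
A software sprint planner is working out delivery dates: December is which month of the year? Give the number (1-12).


Calendar month order:
11. November
12. December <--
December is month number 12

12


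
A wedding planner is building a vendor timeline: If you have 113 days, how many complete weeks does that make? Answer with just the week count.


Total days: 113
Days per week: 7
Division: 113 / 7 = 16 remainder 1
Complete weeks: 16
Remaining days: 1

16


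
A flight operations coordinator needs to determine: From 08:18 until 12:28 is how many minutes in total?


Start time: 08:18 = 498 minutes from midnight
End time: 12:28 = 748 minutes from midnight
Difference: 748 - 498 = 250 minutes
That is 4 hours and 10 minutes

250


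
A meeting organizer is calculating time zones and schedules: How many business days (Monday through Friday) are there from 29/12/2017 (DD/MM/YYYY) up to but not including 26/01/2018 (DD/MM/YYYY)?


Start: 2017-12-29 (Friday)
End (exclusive): 2018-01-26 (Friday)
Total calendar days: 28
Full weeks: 28 // 7 = 4 -> 20 weekdays
Remaining 0 days starting on Friday:
Total business days: 20 + 0 = 20

20


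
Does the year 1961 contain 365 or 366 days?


Year: 1961
Check leap year rules:
Divisible by 4? No
1961 is not a leap year
Days: 365

365


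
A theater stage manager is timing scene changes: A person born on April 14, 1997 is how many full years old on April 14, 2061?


Birth: 1997-04-14
Reference: 2061-04-14
Year difference: 2061 - 1997 = 64
Has birthday (04-14) occurred by 04-14? Yes
Age in full years: 64

64


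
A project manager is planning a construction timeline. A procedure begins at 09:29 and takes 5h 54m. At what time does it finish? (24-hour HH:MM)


Start time: 09:29
Adding: 5 hours 54 minutes
Minutes: 29 + 54 = 83
Minute overflow: 83 >= 60, so carry 1 hour, minutes = 23
Hours: 9 + 5 + 1 = 15
Result: 15:23

15:23


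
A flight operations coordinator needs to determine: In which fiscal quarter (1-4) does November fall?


Month: November (month 11)
Q1: January-March (months 1-3)
Q2: April-June (months 4-6)
Q3: July-September (months 7-9)
Q4: October-December (months 10-12)
Month 11 falls in Q4

4


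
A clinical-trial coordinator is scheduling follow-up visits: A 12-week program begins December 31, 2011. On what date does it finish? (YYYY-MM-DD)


Start: 2011-12-31
Weeks to add: 12
Convert to days: 12 x 7 = 84 days
Add 84 days to 2011-12-31
Result: 2012-03-24

2012-03-24


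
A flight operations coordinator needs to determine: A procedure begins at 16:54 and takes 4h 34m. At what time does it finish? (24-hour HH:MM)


Start time: 16:54
Adding: 4 hours 34 minutes
Minutes: 54 + 34 = 88
Minute overflow: 88 >= 60, so carry 1 hour, minutes = 28
Hours: 16 + 4 + 1 = 21
Result: 21:28

21:28


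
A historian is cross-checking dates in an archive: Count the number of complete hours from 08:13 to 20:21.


Start: 08:13
End: 20:21
Hour difference: 20 - 8 = 12 hours
Minute difference: 21 - 13 = 8 minutes
Total minutes: 728
Complete hours: 728 / 60 = 12 (remainder 8)

12


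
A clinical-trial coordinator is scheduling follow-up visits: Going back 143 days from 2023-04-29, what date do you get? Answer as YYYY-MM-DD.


Start: 2023-04-29
Subtracting 143 days
Days already passed in April: 29
After going back through April: 114 more days to subtract
March 2023: 31 days, 83 remaining
February 2023: 28 days, 55 remaining
January 2023: 31 days, 24 remaining
December 2022 has 31 days, need 24
Result: 2022-12-07

2022-12-07


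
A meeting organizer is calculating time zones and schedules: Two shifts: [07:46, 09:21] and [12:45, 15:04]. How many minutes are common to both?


Interval A: [466, 561] minutes from midnight
Interval B: [765, 904] minutes from midnight
Overlap start = max(466, 765) = 765
Overlap end = min(561, 904) = 561
End <= start, so the intervals do not overlap: 0 minutes

0


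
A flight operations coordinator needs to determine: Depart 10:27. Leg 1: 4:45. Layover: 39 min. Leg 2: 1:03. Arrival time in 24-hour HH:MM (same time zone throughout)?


Depart: 10:27
Leg 1: +285 min -> 15:12
Layover: +39 min -> 15:51
Leg 2: +63 min -> 16:54
Total travel: 387 minutes = 6h 27m
Arrival: 16:54

16:54


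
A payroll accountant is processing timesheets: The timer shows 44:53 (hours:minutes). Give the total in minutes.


Hours: 44
Minutes: 53
Convert hours to minutes: 44 x 60 = 2640
Add remaining minutes: 2640 + 53 = 2693

2693


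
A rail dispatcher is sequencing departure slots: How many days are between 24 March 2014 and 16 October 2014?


Start date: 2014-03-24
End date: 2014-10-16
Mar 2014: +8 days
Apr 2014: +30 days
May 2014: +31 days
... (5 more months)
Total: 206 days

206


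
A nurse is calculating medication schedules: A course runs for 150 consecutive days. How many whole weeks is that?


Total days: 150
Days per week: 7
Division: 150 / 7 = 21 remainder 3
Complete weeks: 21
Remaining days: 3

21


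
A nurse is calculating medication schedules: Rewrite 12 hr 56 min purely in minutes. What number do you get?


Hours: 12
Extra minutes: 56
Minutes per hour: 60
Hours to minutes: 12 x 60 = 720
Total: 720 + 56 = 776

776


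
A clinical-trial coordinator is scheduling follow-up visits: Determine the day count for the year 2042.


Year: 2042
Check leap year rules:
Divisible by 4? No
2042 is not a leap year
Days: 365

365


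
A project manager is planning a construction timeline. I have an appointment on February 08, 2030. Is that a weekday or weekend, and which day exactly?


Date: 2030-02-08
January 1, 2030 is a Tuesday
Day of year: 39
Offset from Jan 1: 38 days
38 mod 7 = 3
Result: Friday

Friday


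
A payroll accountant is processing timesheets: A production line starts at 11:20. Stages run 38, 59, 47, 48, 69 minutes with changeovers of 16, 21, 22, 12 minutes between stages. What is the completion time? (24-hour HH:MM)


Start: 11:20 = 680 min from midnight
  after task 1 (38 min): 11:58
  after break (16 min): 12:14
  after task 2 (59 min): 13:13
  after break (21 min): 13:34
  after task 3 (47 min): 14:21
  after break (22 min): 14:43
  after task 4 (48 min): 15:31
  after break (12 min): 15:43
  after task 5 (69 min): 16:52
Total elapsed: 332 minutes
End time: 16:52

16:52


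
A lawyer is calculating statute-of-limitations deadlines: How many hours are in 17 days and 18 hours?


Days: 17
Extra hours: 18
Hours per day: 24
Days to hours: 17 x 24 = 408
Total: 408 + 18 = 426

426


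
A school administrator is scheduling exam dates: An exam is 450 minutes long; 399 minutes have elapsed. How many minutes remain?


Total budget: 450 minutes
Time used: 399 minutes
Remaining: 450 - 399 = 51 minutes
Percent used: 88.7%
Percent remaining: 11.3%

51


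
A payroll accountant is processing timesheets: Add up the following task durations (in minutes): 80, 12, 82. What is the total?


Durations: 80, 12, 82
Running sum: 80
+ 12 = 92
+ 82 = 174
Total duration: 174 minutes
That is 2 hours and 54 minutes

174


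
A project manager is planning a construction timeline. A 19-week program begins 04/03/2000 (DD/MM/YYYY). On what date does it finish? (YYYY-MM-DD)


Start: 2000-03-04
Weeks to add: 19
Convert to days: 19 x 7 = 133 days
Add 133 days to 2000-03-04
Result: 2000-07-15

2000-07-15


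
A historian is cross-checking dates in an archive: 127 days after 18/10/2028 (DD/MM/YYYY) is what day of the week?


Start: 2028-10-18 (Wednesday)
Step 1 - find target date: add 127 days
  2028-10-18 + 127 days = 2029-02-22
Step 2 - day of week:
  127 mod 7 = 1
  Wednesday + 1 days -> Thursday
Result: Thursday (2029-02-22)

Thursday


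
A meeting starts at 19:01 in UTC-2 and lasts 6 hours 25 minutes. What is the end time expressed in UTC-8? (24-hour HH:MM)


Start: 19:01 in UTC-2
Step 1 - add duration:
  minutes: 1 + 25 = 26
  hours: 19 + 6 + 0 = 25
  end in UTC-2: 01:26
Step 2 - convert UTC-2 -> UTC-8:
  offset difference: -8 - (-2) = -6 hours
  1 + (-6) = -5 -> mod 24 = 19
Result: 19:26 in UTC-8

19:26


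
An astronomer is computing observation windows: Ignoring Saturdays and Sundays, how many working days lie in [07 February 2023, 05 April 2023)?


Start: 2023-02-07 (Tuesday)
End (exclusive): 2023-04-05 (Wednesday)
Total calendar days: 57
Full weeks: 57 // 7 = 8 -> 40 weekdays
Remaining 1 days starting on Tuesday:
  Tue(w) -> 1 weekdays
Total business days: 40 + 1 = 41

41


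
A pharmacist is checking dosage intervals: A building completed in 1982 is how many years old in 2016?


Birth year: 1982
Current year: 2016
Age = current year - birth year
Age = 2016 - 1982 = 34

34


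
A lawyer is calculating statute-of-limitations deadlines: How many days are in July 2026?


Month: July
Year: 2026
July is a 31-day month
Total: 31 days

31


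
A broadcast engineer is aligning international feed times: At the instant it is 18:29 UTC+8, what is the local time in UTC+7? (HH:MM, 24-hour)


Local time: 18:29 at UTC+8 (offset 8h)
Target zone: UTC+7 (offset 7h)
Difference: 7 - (8) = -1 hours
Calculation: 18 + (-1) = 17
Result: 17:29

17:29


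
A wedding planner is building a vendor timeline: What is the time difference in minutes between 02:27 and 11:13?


Start time: 02:27 = 147 minutes from midnight
End time: 11:13 = 673 minutes from midnight
Difference: 673 - 147 = 526 minutes
That is 8 hours and 46 minutes

526


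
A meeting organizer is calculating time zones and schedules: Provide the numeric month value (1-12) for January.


Calendar month order:
1. January <--
2. February
January is month number 1

1


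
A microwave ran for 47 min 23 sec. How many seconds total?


Minutes: 47
Extra seconds: 23
Seconds per minute: 60
Minutes to seconds: 47 x 60 = 2820
Total: 2820 + 23 = 2843

2843


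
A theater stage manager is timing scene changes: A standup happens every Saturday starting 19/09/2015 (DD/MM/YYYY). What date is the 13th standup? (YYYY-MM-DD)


First occurrence: 2015-09-19 (occurrence 1)
Each occurrence is 7 days after the previous.
Occurrence 13 is 12 weeks after the first.
12 weeks = 84 days
2015-09-19 + 84 days = 2015-12-12

2015-12-12


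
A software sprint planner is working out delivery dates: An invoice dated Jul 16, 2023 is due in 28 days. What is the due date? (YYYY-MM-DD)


Start: 2023-07-16
Adding 28 days
Days remaining in July: 15
After July: 13 days still to add
August 2023 has 31 days, need 13
Result: 2023-08-13

2023-08-13


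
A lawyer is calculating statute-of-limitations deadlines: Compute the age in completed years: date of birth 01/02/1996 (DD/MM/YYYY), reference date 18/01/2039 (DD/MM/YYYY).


Birth: 1996-02-01
Reference: 2039-01-18
Year difference: 2039 - 1996 = 43
Has birthday (02-01) occurred by 01-18? No
Birthday not yet reached this year -> subtract 1
Age in full years: 42

42


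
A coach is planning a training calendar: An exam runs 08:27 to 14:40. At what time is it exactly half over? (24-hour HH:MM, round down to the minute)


Start time: 08:27 = 507 minutes from midnight
End time: 14:40 = 880 minutes from midnight
Sum: 507 + 880 = 1387
Midpoint: 1387 / 2 = 693 minutes
Convert: 693 / 60 = 11 hours, 33 minutes
Result: 11:33

11:33


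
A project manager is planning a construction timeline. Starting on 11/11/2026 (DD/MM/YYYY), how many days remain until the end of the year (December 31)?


Start: November 11, 2026
End: December 31, 2026
Days left in November: 19
December: 31
Sum of remaining months: 31
Total: 19 + 31 = 50

50


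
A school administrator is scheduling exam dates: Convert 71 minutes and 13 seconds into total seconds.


Minutes: 71
Seconds: 13
Convert minutes to seconds: 71 x 60 = 4260
Add remaining seconds: 4260 + 13 = 4273

4273


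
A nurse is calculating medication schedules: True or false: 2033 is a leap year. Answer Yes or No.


Year: 2033
Divisible by 4? 2033 / 4 = 508.25 -> No
Not divisible by 4, so NOT a leap year

No


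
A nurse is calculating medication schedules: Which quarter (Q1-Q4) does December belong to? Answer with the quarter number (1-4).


Month: December (month 12)
Q1: January-March (months 1-3)
Q2: April-June (months 4-6)
Q3: July-September (months 7-9)
Q4: October-December (months 10-12)
Month 12 falls in Q4

4


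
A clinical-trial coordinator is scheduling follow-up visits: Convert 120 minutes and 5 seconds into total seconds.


Minutes: 120
Seconds: 5
Convert minutes to seconds: 120 x 60 = 7200
Add remaining seconds: 7200 + 5 = 7205

7205


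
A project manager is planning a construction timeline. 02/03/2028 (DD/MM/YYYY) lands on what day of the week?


Date: 2028-03-02
January 1, 2028 is a Saturday
Day of year: 62
Offset from Jan 1: 61 days
61 mod 7 = 5
Result: Thursday

Thursday


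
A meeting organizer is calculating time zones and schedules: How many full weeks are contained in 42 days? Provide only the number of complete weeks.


Total days: 42
Days per week: 7
Division: 42 / 7 = 6 remainder 0
Complete weeks: 6
Remaining days: 0

6


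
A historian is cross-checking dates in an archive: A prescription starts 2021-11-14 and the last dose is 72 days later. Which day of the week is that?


Start: 2021-11-14 (Sunday)
Step 1 - find target date: add 72 days
  2021-11-14 + 72 days = 2022-01-25
Step 2 - day of week:
  72 mod 7 = 2
  Sunday + 2 days -> Tuesday
Result: Tuesday (2022-01-25)

Tuesday


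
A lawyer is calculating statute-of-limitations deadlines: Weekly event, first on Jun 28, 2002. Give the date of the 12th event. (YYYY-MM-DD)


First occurrence: 2002-06-28 (occurrence 1)
Each occurrence is 7 days after the previous.
Occurrence 12 is 11 weeks after the first.
11 weeks = 77 days
2002-06-28 + 77 days = 2002-09-13

2002-09-13


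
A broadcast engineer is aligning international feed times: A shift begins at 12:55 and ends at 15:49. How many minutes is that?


Start time: 12:55 = 775 minutes from midnight
End time: 15:49 = 949 minutes from midnight
Difference: 949 - 775 = 174 minutes
That is 2 hours and 54 minutes

174


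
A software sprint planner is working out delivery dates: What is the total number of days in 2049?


Year: 2049
Check leap year rules:
Divisible by 4? No
2049 is not a leap year
Days: 365

365


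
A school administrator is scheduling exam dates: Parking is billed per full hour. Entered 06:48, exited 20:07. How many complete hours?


Start: 06:48
End: 20:07
Hour difference: 20 - 6 = 14 hours
Minute difference: 7 - 48 = -41 minutes
Total minutes: 799
Complete hours: 799 / 60 = 13 (remainder 19)

13


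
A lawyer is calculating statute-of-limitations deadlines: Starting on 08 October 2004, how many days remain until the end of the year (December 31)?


Start: October 08, 2004
End: December 31, 2004
Days left in October: 23
November: 30
December: 31
Sum of remaining months: 61
Total: 23 + 61 = 84

84


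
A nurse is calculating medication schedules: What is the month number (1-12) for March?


Calendar month order:
2. February
3. March <--
4. April
March is month number 3

3


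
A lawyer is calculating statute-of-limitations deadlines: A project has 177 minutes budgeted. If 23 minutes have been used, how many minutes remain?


Total budget: 177 minutes
Time used: 23 minutes
Remaining: 177 - 23 = 154 minutes
Percent used: 13.0%
Percent remaining: 87.0%

154


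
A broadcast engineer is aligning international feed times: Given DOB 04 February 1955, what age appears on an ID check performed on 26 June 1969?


Birth: 1955-02-04
Reference: 1969-06-26
Year difference: 1969 - 1955 = 14
Has birthday (02-04) occurred by 06-26? Yes
Age in full years: 14

14


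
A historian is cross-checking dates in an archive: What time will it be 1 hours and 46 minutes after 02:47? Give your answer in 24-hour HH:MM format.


Start time: 02:47
Adding: 1 hours 46 minutes
Minutes: 47 + 46 = 93
Minute overflow: 93 >= 60, so carry 1 hour, minutes = 33
Hours: 2 + 1 + 1 = 4
Result: 04:33

04:33


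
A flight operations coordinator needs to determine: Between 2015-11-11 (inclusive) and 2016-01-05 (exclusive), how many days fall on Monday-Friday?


Start: 2015-11-11 (Wednesday)
End (exclusive): 2016-01-05 (Tuesday)
Total calendar days: 55
Full weeks: 55 // 7 = 7 -> 35 weekdays
Remaining 6 days starting on Wednesday:
  Wed(w), Thu(w), Fri(w), Sat(-), Sun(-), Mon(w) -> 4 weekdays
Total business days: 35 + 4 = 39

39


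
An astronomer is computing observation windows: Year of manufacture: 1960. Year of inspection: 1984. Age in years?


Birth year: 1960
Current year: 1984
Age = current year - birth year
Age = 1984 - 1960 = 24

24


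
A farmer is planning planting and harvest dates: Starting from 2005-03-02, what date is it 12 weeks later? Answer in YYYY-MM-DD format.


Start: 2005-03-02
Weeks to add: 12
Convert to days: 12 x 7 = 84 days
Add 84 days to 2005-03-02
Result: 2005-05-25

2005-05-25


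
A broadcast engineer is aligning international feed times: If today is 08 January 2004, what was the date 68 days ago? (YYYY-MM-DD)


Start: 2004-01-08
Subtracting 68 days
Days already passed in January: 8
After going back through January: 60 more days to subtract
December 2003: 31 days, 29 remaining
November 2003 has 30 days, need 29
Result: 2003-11-01

2003-11-01


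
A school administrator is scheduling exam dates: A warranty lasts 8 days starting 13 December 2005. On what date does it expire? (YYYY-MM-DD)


Start: 2005-12-13
Adding 8 days
Days remaining in December: 18
Result: 2005-12-21

2005-12-21


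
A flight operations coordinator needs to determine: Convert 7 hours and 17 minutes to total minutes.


Hours: 7
Minutes: 17
Convert hours to minutes: 7 x 60 = 420
Add remaining minutes: 420 + 17 = 437

437


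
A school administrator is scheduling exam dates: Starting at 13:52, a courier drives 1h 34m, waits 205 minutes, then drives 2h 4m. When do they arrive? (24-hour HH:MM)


Depart: 13:52
Leg 1: +94 min -> 15:26
Layover: +205 min -> 18:51
Leg 2: +124 min -> 20:55
Total travel: 423 minutes = 7h 3m
Arrival: 20:55

20:55


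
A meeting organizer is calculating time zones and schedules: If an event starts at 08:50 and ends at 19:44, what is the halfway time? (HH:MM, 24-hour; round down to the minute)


Start time: 08:50 = 530 minutes from midnight
End time: 19:44 = 1184 minutes from midnight
Sum: 530 + 1184 = 1714
Midpoint: 1714 / 2 = 857 minutes
Convert: 857 / 60 = 14 hours, 17 minutes
Result: 14:17

14:17


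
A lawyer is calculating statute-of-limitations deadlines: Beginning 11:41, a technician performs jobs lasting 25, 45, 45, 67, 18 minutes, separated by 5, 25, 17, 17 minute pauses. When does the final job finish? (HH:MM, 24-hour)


Start: 11:41 = 701 min from midnight
  after task 1 (25 min): 12:06
  after break (5 min): 12:11
  after task 2 (45 min): 12:56
  after break (25 min): 13:21
  after task 3 (45 min): 14:06
  after break (17 min): 14:23
  after task 4 (67 min): 15:30
  after break (17 min): 15:47
  after task 5 (18 min): 16:05
Total elapsed: 264 minutes
End time: 16:05

16:05


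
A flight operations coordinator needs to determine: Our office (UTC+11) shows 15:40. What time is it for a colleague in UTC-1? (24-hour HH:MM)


Local time: 15:40 at UTC+11 (offset 11h)
Target zone: UTC-1 (offset -1h)
Difference: -1 - (11) = -12 hours
Calculation: 15 + (-12) = 3
Result: 03:40

03:40


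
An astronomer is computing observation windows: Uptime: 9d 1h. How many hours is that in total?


Days: 9
Extra hours: 1
Hours per day: 24
Days to hours: 9 x 24 = 216
Total: 216 + 1 = 217

217


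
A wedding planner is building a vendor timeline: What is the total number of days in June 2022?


Month: June
Year: 2022
June is a 30-day month
Total: 30 days

30


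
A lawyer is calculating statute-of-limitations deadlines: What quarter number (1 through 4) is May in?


Month: May (month 5)
Q1: January-March (months 1-3)
Q2: April-June (months 4-6)
Q3: July-September (months 7-9)
Q4: October-December (months 10-12)
Month 5 falls in Q2

2


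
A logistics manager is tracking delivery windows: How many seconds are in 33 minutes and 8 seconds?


Minutes: 33
Extra seconds: 8
Seconds per minute: 60
Minutes to seconds: 33 x 60 = 1980
Total: 1980 + 8 = 1988

1988


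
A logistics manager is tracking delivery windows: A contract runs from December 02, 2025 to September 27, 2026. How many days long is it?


Start date: 2025-12-02
End date: 2026-09-27
Dec 2025: +30 days
Jan 2026: +31 days
Feb 2026: +28 days
... (7 more months)
Total: 299 days

299


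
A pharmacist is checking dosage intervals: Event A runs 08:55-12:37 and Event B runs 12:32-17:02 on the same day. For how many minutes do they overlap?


Interval A: [535, 757] minutes from midnight
Interval B: [752, 1022] minutes from midnight
Overlap start = max(535, 752) = 752
Overlap end = min(757, 1022) = 757
Overlap = 757 - 752 = 5 minutes

5


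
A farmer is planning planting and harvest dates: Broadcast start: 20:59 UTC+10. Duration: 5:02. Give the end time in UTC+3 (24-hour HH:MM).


Start: 20:59 in UTC+10
Step 1 - add duration:
  minutes: 59 + 2 = 61 (carry 1h)
  hours: 20 + 5 + 1 = 26
  end in UTC+10: 02:01
Step 2 - convert UTC+10 -> UTC+3:
  offset difference: 3 - (10) = -7 hours
  2 + (-7) = -5 -> mod 24 = 19
Result: 19:01 in UTC+3

19:01


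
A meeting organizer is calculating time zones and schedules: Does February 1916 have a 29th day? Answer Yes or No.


Year: 1916
Divisible by 4? 1916 / 4 = 479.0 -> Yes
Divisible by 100? 1916 / 100 = 19.16 -> No
Divisible by 4 but not 100, so it IS a leap year

Yes


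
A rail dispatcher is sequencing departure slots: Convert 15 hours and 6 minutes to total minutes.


Hours: 15
Extra minutes: 6
Minutes per hour: 60
Hours to minutes: 15 x 60 = 900
Total: 900 + 6 = 906

906


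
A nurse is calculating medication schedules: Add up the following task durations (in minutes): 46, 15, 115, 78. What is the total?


Durations: 46, 15, 115, 78
Running sum: 46
+ 15 = 61
+ 115 = 176
+ 78 = 254
Total duration: 254 minutes
That is 4 hours and 14 minutes

254


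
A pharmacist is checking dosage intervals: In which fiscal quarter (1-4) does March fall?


Month: March (month 3)
Q1: January-March (months 1-3)
Q2: April-June (months 4-6)
Q3: July-September (months 7-9)
Q4: October-December (months 10-12)
Month 3 falls in Q1

1


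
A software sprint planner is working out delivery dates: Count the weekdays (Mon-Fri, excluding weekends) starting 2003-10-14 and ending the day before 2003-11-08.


Start: 2003-10-14 (Tuesday)
End (exclusive): 2003-11-08 (Saturday)
Total calendar days: 25
Full weeks: 25 // 7 = 3 -> 15 weekdays
Remaining 4 days starting on Tuesday:
  Tue(w), Wed(w), Thu(w), Fri(w) -> 4 weekdays
Total business days: 15 + 4 = 19

19


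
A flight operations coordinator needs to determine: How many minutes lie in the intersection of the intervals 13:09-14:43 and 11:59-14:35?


Interval A: [789, 883] minutes from midnight
Interval B: [719, 875] minutes from midnight
Overlap start = max(789, 719) = 789
Overlap end = min(883, 875) = 875
Overlap = 875 - 789 = 86 minutes

86


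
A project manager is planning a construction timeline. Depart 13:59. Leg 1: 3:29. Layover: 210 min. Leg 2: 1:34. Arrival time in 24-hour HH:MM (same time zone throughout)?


Depart: 13:59
Leg 1: +209 min -> 17:28
Layover: +210 min -> 20:58
Leg 2: +94 min -> 22:32
Total travel: 513 minutes = 8h 33m
Arrival: 22:32

22:32


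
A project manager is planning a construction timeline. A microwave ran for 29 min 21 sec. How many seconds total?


Minutes: 29
Extra seconds: 21
Seconds per minute: 60
Minutes to seconds: 29 x 60 = 1740
Total: 1740 + 21 = 1761

1761


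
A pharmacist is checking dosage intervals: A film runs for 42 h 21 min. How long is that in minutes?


Hours: 42
Minutes: 21
Convert hours to minutes: 42 x 60 = 2520
Add remaining minutes: 2520 + 21 = 2541

2541


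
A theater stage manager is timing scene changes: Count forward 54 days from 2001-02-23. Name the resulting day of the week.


Start: 2001-02-23 (Friday)
Step 1 - find target date: add 54 days
  2001-02-23 + 54 days = 2001-04-18
Step 2 - day of week:
  54 mod 7 = 5
  Friday + 5 days -> Wednesday
Result: Wednesday (2001-04-18)

Wednesday


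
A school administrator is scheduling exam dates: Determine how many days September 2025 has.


Month: September
Year: 2025
September is a 30-day month
Total: 30 days

30


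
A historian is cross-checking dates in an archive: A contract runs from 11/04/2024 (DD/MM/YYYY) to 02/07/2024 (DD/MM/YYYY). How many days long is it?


Start date: 2024-04-11
End date: 2024-07-02
Apr 2024: +20 days
May 2024: +31 days
Jun 2024: +30 days
Jul 2024: +1 days
Total: 82 days

82


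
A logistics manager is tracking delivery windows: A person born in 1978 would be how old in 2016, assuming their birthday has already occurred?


Birth year: 1978
Current year: 2016
Age = current year - birth year
Age = 2016 - 1978 = 38

38


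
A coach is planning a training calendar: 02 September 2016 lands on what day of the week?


Date: 2016-09-02
January 1, 2016 is a Friday
Day of year: 246
Offset from Jan 1: 245 days
245 mod 7 = 0
Result: Friday

Friday


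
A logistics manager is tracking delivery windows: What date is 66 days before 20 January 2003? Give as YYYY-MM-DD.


Start: 2003-01-20
Subtracting 66 days
Days already passed in January: 20
After going back through January: 46 more days to subtract
December 2002: 31 days, 15 remaining
November 2002 has 30 days, need 15
Result: 2002-11-15

2002-11-15


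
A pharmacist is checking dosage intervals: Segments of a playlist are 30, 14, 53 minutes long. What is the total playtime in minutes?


Durations: 30, 14, 53
Running sum: 30
+ 14 = 44
+ 53 = 97
Total duration: 97 minutes
That is 1 hours and 37 minutes

97


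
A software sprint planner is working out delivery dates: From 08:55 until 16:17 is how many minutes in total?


Start time: 08:55 = 535 minutes from midnight
End time: 16:17 = 977 minutes from midnight
Difference: 977 - 535 = 442 minutes
That is 7 hours and 22 minutes

442


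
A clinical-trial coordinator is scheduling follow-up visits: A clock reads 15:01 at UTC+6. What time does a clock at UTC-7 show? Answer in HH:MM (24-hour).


Local time: 15:01 at UTC+6 (offset 6h)
Target zone: UTC-7 (offset -7h)
Difference: -7 - (6) = -13 hours
Calculation: 15 + (-13) = 2
Result: 02:01

02:01


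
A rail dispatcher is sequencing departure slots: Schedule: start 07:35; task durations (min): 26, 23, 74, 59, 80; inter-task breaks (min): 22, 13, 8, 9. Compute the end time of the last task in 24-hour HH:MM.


Start: 07:35 = 455 min from midnight
  after task 1 (26 min): 08:01
  after break (22 min): 08:23
  after task 2 (23 min): 08:46
  after break (13 min): 08:59
  after task 3 (74 min): 10:13
  after break (8 min): 10:21
  after task 4 (59 min): 11:20
  after break (9 min): 11:29
  after task 5 (80 min): 12:49
Total elapsed: 314 minutes
End time: 12:49

12:49


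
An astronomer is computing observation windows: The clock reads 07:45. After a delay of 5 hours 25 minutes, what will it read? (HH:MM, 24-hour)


Start time: 07:45
Adding: 5 hours 25 minutes
Minutes: 45 + 25 = 70
Minute overflow: 70 >= 60, so carry 1 hour, minutes = 10
Hours: 7 + 5 + 1 = 13
Result: 13:10

13:10


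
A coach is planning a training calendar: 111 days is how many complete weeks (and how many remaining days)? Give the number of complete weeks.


Total days: 111
Days per week: 7
Division: 111 / 7 = 15 remainder 6
Complete weeks: 15
Remaining days: 6

15


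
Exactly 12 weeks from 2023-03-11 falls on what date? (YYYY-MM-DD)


Start: 2023-03-11
Weeks to add: 12
Convert to days: 12 x 7 = 84 days
Add 84 days to 2023-03-11
Result: 2023-06-03

2023-06-03


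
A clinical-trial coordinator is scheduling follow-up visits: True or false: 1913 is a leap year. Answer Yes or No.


Year: 1913
Divisible by 4? 1913 / 4 = 478.25 -> No
Not divisible by 4, so NOT a leap year

No


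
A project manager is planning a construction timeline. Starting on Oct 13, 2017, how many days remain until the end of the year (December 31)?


Start: October 13, 2017
End: December 31, 2017
Days left in October: 18
November: 30
December: 31
Sum of remaining months: 61
Total: 18 + 61 = 79

79


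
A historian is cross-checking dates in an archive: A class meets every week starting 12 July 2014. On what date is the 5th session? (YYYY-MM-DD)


First occurrence: 2014-07-12 (occurrence 1)
Each occurrence is 7 days after the previous.
Occurrence 5 is 4 weeks after the first.
4 weeks = 28 days
2014-07-12 + 28 days = 2014-08-09

2014-08-09


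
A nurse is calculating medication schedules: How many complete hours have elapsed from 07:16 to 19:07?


Start: 07:16
End: 19:07
Hour difference: 19 - 7 = 12 hours
Minute difference: 7 - 16 = -9 minutes
Total minutes: 711
Complete hours: 711 / 60 = 11 (remainder 51)

11


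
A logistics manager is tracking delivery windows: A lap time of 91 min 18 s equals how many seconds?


Minutes: 91
Seconds: 18
Convert minutes to seconds: 91 x 60 = 5460
Add remaining seconds: 5460 + 18 = 5478

5478


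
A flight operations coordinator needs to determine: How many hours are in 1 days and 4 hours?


Days: 1
Extra hours: 4
Hours per day: 24
Days to hours: 1 x 24 = 24
Total: 24 + 4 = 28

28


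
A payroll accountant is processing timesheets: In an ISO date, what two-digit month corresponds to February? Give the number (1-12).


Calendar month order:
1. January
2. February <--
3. March
February is month number 2

2


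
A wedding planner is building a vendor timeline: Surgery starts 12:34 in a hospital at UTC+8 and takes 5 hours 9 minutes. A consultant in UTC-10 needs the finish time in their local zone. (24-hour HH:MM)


Start: 12:34 in UTC+8
Step 1 - add duration:
  minutes: 34 + 9 = 43
  hours: 12 + 5 + 0 = 17
  end in UTC+8: 17:43
Step 2 - convert UTC+8 -> UTC-10:
  offset difference: -10 - (8) = -18 hours
  17 + (-18) = -1 -> mod 24 = 23
Result: 23:43 in UTC-10

23:43


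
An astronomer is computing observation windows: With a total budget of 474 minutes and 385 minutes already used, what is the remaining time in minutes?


Total budget: 474 minutes
Time used: 385 minutes
Remaining: 474 - 385 = 89 minutes
Percent used: 81.2%
Percent remaining: 18.8%

89


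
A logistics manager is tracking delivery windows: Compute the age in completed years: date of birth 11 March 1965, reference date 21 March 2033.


Birth: 1965-03-11
Reference: 2033-03-21
Year difference: 2033 - 1965 = 68
Has birthday (03-11) occurred by 03-21? Yes
Age in full years: 68

68


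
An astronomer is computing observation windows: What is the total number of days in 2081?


Year: 2081
Check leap year rules:
Divisible by 4? No
2081 is not a leap year
Days: 365

365


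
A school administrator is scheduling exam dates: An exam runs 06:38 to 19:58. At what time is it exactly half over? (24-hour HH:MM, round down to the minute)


Start time: 06:38 = 398 minutes from midnight
End time: 19:58 = 1198 minutes from midnight
Sum: 398 + 1198 = 1596
Midpoint: 1596 / 2 = 798 minutes
Convert: 798 / 60 = 13 hours, 18 minutes
Result: 13:18

13:18


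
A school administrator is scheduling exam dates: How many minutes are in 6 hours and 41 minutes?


Hours: 6
Extra minutes: 41
Minutes per hour: 60
Hours to minutes: 6 x 60 = 360
Total: 360 + 41 = 401

401


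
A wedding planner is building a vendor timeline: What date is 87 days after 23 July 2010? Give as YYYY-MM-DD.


Start: 2010-07-23
Adding 87 days
Days remaining in July: 8
After July: 79 days still to add
August 2010: 31 days, 48 remaining
September 2010: 30 days, 18 remaining
October 2010 has 31 days, need 18
Result: 2010-10-18

2010-10-18
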